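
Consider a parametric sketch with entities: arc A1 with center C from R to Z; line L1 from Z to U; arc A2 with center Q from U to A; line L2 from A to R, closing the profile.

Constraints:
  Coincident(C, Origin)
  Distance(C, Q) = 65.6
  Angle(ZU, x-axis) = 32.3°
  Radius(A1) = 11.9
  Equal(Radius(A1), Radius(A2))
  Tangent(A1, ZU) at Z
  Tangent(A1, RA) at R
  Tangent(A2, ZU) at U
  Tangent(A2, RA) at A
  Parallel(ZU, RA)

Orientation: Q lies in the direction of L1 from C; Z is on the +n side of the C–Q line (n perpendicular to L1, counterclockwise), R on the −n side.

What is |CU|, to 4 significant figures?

66.67

The slot axis is L1's direction at 32.3°, so u = (cos 32.3°, sin 32.3°) = (0.8453, 0.5344) and n = (−sin 32.3°, cos 32.3°) = (-0.5344, 0.8453). C is at the origin and Q lies 65.6 along u from C, so Q = 65.6·u = (55.45, 35.05). Tangency of A1 to both parallel lines with radius 11.9 puts Z and R at C ± 11.9·n: Z = (-6.359, 10.06), R = (6.359, -10.06). Equal radii place U and A the same way about Q: U = Q + 11.9·n = (49.09, 45.11), A = Q − 11.9·n = (61.81, 24.99). Then |CU| = |U − C| = 66.67.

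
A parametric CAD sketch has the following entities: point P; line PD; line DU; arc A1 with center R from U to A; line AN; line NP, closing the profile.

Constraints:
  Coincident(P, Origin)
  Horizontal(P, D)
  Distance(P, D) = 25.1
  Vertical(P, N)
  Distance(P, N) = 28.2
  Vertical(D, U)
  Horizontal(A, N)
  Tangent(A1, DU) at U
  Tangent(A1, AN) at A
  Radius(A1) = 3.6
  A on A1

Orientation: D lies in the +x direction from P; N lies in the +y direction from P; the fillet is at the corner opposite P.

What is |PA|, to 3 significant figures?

35.5

The virtual corner opposite P is at (25.1, 28.2). A1 meets DU tangentially, so RU is at right angles to DU and A1 meets AN tangentially, so RA is at right angles to AN, with radius 3.6, so the center R sits 3.6 in from both sides at R = (21.5, 24.6). That places the tangent points at U = (25.1, 24.6) on DU and A = (21.5, 28.2) on AN. Then |PA| = |A − P| = 35.5.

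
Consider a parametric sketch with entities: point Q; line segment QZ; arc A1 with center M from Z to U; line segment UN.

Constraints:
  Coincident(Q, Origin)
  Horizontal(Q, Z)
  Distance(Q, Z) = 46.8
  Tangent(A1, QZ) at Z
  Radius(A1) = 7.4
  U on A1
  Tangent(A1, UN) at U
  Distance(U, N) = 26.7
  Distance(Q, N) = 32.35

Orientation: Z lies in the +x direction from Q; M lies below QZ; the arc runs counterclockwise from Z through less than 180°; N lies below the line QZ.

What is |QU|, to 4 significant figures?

41.37

Checks: |MU| = 7.400 ✓; ∠(MU, UN) = 90.00° ✓; |UN| = 26.70 ✓; |QN| = 32.35 ✓.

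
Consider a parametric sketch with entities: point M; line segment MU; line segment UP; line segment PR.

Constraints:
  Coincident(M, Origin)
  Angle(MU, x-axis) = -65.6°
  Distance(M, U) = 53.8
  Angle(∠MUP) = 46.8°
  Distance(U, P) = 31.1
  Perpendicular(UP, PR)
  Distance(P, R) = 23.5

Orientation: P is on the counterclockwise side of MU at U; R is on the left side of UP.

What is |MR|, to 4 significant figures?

16.73

M is at the origin; MU runs at -65.6° with length 53.8, so U = 53.8·(cos -65.6°, sin -65.6°) = (22.23, -48.99). ∠MUP = 46.8°, so UP runs at -65.6° + (180° − 46.8°) = 67.60° from the x-axis; with |UP| = 31.1, P = U + 31.1·(cos 67.60°, sin 67.60°) = (34.08, -20.24). UP is perpendicular to PR; with |PR| = 23.5 on the left of UP, R = P + 23.5·(-0.9245, 0.3811) = (12.35, -11.29). Then |MR| = |R − M| = 16.73.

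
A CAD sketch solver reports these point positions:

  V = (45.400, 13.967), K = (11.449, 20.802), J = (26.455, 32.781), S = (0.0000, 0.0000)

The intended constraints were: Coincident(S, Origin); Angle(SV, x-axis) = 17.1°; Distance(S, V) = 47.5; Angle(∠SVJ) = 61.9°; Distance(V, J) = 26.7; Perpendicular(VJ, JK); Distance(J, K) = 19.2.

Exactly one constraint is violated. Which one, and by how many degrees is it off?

Perpendicular(VJ, JK) — off by 6.60°.

S = (0.00, 0.00) ✓; SV at 17.10° ✓; |SV| = 47.50 ✓; ∠SVJ = 61.90° ✓; |VJ| = 26.70 ✓; ∠(VJ, JK) = 83.40° ✗; |JK| = 19.20 ✓.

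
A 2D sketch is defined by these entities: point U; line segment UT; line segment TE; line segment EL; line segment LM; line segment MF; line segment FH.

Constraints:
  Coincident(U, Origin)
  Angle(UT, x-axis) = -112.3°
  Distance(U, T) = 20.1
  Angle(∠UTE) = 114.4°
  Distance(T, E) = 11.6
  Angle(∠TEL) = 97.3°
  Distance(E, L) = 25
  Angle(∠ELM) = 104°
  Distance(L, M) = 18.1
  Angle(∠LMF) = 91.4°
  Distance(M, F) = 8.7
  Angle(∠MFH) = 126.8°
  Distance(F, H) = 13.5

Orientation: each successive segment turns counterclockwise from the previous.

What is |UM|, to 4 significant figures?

14.47

∠TEL = 97.3° gives EL at 36.00° from the x-axis; with |EL| = 25.0, L = (20.55, -12.34). ∠ELM = 104.0° gives LM at 112.0° from the x-axis; with |LM| = 18.1, M = (13.77, 4.438). Then |UM| = |M − U| = 14.47.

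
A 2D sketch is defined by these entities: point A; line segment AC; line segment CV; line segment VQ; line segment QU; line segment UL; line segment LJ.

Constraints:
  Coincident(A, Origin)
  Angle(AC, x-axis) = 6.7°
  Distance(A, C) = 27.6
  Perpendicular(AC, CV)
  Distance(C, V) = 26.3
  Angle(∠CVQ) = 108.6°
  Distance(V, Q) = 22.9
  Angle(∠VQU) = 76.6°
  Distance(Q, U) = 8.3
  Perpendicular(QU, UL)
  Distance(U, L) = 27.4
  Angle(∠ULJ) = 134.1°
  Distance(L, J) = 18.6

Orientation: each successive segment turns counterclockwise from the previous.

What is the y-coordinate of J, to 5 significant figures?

40.174

A is at the origin; AC runs at 6.7° with length 27.6, so C = (27.412, 3.2201). AC ⟂ CV, so CV runs at 96.700°; with |CV| = 26.3, V = (24.343, 29.341). ∠CVQ = 108.6° gives VQ at 168.10° from the x-axis; with |VQ| = 22.9, Q = (1.9352, 34.063). ∠VQU = 76.6° gives QU at -88.500° from the x-axis; with |QU| = 8.3, U = (2.1525, 25.765). QU ⟂ UL, so UL runs at 1.5000°; with |UL| = 27.4, L = (29.543, 26.483). ∠ULJ = 134.1° gives LJ at 47.400° from the x-axis; with |LJ| = 18.6, J = (42.133, 40.174). So J.y = 40.174.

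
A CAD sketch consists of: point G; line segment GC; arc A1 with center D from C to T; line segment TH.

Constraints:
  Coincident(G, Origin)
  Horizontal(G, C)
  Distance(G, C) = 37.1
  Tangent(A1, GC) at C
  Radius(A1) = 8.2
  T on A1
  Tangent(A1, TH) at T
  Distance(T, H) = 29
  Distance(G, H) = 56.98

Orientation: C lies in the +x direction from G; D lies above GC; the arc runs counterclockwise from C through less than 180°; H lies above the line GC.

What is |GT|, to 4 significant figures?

46.14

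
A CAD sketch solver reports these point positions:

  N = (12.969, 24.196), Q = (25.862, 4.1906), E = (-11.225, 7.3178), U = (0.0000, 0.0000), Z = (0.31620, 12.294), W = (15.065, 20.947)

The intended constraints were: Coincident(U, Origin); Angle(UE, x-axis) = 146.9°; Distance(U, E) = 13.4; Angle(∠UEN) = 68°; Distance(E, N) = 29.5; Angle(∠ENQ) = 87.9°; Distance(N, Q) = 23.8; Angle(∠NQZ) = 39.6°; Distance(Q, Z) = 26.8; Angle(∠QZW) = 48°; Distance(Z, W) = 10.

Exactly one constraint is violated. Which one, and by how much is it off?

Distance(Z, W) = 10 — off by 7.10.

U = (0.00, 0.00) ✓; UE at 146.9° ✓; |UE| = 13.40 ✓; ∠UEN = 68.00° ✓; |EN| = 29.50 ✓; ∠ENQ = 87.90° ✓; |NQ| = 23.80 ✓; ∠NQZ = 39.60° ✓; |QZ| = 26.80 ✓; ∠QZW = 48.00° ✓; |ZW| = 17.10 ✗.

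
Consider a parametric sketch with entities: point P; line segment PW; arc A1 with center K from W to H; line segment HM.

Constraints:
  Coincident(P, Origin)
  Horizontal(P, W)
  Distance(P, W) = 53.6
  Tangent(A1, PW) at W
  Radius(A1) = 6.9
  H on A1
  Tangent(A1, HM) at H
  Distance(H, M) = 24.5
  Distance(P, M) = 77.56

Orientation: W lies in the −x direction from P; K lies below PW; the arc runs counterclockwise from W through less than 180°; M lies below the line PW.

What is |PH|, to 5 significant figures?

58.958

P is at the origin; PW is horizontal with |PW| = 53.6 and W on the −x side, so W = (-53.600, 0.0000). A1 meets PW tangentially, so KW is at right angles to PW, so K = W + (0, -6.9) = (-53.600, -6.9000). Since KH ⟂ HM (tangency), |KM| = √(6.9² + 24.5²) = 25.453 regardless of where H sits on A1. So M lies on both circle(P, 77.56) and circle(K, 25.453); the below-PW intersection is M = (-74.571, -21.325). H is the foot of the tangent from M: H = (-58.905, -2.4881).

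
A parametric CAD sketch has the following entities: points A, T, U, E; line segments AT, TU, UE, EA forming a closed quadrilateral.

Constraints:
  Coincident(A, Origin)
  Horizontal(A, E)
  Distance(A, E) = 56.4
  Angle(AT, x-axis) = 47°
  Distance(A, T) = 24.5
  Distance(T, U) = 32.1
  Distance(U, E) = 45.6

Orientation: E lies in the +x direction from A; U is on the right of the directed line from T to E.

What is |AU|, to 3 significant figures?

19.1

A is at the origin; A and E share the same y with |AE| = 56.4 and E in +x, so E = (56.4, 0). AT runs at 47.0° with |AT| = 24.5, so T = (16.7, 17.9). U is determined by |TU| = 32.1 and |UE| = 45.6 together: it lies at the intersection of circle(T, 32.1) and circle(E, 45.6). With |TE| = 43.5, the foot of the radical line on TE is 9.73 from T and the perpendicular offset is √(32.1² − 9.73²) = 30.6. Taking the right-of-TE solution: U = (13.0, -14.0).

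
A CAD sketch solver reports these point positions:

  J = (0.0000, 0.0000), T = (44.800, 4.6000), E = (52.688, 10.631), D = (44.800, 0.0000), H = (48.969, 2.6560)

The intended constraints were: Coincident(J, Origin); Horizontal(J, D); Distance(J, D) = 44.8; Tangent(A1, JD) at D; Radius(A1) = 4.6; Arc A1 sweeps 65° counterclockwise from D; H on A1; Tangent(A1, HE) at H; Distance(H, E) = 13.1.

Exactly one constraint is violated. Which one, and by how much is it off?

Distance(H, E) = 13.1 — off by 4.30.

J = (0.00, 0.00) ✓; J.y = 0.00, D.y = 0.00 ✓; |JD| = 44.80 ✓; ∠(TD, DJ) = 90.00° ✓; |TD| = 4.600 ✓; bearing(T→H) − bearing(T→D) = 65.00° ✓; |TH| = 4.600 ✓; ∠(TH, HE) = 90.00° ✓; |HE| = 8.800 ✗.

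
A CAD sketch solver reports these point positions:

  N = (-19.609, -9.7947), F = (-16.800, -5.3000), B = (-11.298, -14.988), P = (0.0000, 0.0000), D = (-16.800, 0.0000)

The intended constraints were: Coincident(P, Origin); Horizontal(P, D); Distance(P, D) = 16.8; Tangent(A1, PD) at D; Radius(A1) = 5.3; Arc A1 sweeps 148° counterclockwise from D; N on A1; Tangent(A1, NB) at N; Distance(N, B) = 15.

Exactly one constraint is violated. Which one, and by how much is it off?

Distance(N, B) = 15 — off by 5.20.

P = (0.00, 0.00) ✓; P.y = 0.00, D.y = 0.00 ✓; |PD| = 16.80 ✓; ∠(FD, DP) = 90.00° ✓; |FD| = 5.300 ✓; bearing(F→N) − bearing(F→D) = 148.0° ✓; |FN| = 5.300 ✓; ∠(FN, NB) = 90.00° ✓; |NB| = 9.800 ✗.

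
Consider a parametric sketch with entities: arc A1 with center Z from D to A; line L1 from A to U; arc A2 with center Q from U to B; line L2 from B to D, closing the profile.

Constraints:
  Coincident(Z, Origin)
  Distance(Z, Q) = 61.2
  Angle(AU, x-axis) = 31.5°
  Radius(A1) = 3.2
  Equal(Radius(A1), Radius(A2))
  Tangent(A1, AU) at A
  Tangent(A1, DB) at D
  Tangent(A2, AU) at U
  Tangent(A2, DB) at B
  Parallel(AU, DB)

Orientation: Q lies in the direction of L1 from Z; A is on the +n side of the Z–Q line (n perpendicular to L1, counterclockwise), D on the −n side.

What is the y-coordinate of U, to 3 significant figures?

34.7

The slot axis is L1's direction at 31.5°, so u = (cos 31.5°, sin 31.5°) = (0.853, 0.522) and n = (−sin 31.5°, cos 31.5°) = (-0.522, 0.853). Z is at the origin and Q lies 61.2 along u from Z, so Q = 61.2·u = (52.2, 32.0). Tangency of A1 to both parallel lines with radius 3.2 puts A and D at Z ± 3.2·n: A = (-1.67, 2.73), D = (1.67, -2.73). Equal radii place U and B the same way about Q: U = Q + 3.2·n = (50.5, 34.7), B = Q − 3.2·n = (53.9, 29.2). So U.y = 34.7.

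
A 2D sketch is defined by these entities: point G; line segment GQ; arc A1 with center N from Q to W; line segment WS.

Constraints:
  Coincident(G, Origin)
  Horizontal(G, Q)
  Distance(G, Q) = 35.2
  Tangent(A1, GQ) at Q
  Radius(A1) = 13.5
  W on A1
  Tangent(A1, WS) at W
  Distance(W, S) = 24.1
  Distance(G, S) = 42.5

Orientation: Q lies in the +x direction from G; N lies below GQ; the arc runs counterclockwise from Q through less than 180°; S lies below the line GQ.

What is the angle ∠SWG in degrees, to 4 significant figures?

118.7°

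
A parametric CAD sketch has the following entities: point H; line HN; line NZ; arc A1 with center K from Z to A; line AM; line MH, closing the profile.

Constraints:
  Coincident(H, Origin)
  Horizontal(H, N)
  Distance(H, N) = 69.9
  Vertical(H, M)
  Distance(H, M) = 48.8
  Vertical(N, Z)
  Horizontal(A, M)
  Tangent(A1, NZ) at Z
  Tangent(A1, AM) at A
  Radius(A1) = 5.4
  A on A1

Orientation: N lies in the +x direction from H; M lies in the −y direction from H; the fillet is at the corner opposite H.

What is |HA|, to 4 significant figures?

80.88

The virtual corner opposite H is at (69.90, -48.80). A1 meets NZ tangentially, so KZ is at right angles to NZ and the tangent condition forces KA to be normal to AM, with radius 5.4, so the center K sits 5.4 in from both sides at K = (64.50, -43.40). That places the tangent points at Z = (69.90, -43.40) on NZ and A = (64.50, -48.80) on AM. Then |HA| = |A − H| = 80.88.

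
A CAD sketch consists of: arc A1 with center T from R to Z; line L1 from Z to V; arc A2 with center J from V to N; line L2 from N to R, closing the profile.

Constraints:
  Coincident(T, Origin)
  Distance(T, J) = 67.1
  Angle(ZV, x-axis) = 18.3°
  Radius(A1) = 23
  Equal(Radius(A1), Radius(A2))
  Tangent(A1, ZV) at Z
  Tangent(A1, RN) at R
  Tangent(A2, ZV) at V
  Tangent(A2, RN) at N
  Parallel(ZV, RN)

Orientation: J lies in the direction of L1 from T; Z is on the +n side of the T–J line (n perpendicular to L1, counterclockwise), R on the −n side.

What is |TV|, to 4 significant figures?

70.93

Tangency of A1 to both parallel lines with radius 23.0 puts Z and R at T ± 23.0·n: Z = (-7.222, 21.84), R = (7.222, -21.84). Equal radii place V and N the same way about J: V = J + 23.0·n = (56.48, 42.91), N = J − 23.0·n = (70.93, -0.7679). Then |TV| = |V − T| = 70.93.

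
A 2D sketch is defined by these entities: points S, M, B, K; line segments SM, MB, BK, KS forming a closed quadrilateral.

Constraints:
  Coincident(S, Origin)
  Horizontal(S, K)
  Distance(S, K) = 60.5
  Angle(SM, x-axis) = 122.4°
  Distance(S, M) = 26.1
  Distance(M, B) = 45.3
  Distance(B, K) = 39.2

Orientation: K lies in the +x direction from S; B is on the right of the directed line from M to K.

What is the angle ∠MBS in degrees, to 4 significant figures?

22.95°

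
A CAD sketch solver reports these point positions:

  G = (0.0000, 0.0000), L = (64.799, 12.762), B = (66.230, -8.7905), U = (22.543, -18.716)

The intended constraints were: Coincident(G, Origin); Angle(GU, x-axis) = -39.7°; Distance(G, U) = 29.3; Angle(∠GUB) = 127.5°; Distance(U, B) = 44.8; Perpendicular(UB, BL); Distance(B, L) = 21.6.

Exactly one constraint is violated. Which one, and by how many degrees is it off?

Perpendicular(UB, BL) — off by 9.00°.

G = (0.00, 0.00) ✓; GU at -39.70° ✓; |GU| = 29.30 ✓; ∠GUB = 127.5° ✓; |UB| = 44.80 ✓; ∠(UB, BL) = 81.00° ✗; |BL| = 21.60 ✓.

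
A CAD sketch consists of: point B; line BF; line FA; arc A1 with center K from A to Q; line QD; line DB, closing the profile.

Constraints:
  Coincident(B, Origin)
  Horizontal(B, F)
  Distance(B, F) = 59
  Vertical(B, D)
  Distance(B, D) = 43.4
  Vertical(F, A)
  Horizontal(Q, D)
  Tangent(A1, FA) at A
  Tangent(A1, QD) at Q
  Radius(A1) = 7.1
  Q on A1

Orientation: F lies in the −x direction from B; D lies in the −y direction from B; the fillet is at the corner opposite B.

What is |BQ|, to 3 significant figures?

67.7

B is at the origin; BF is horizontal with |BF| = 59.0 and F on the −x side, so F = (-59.0, 0.00). B and D share the same x with |BD| = 43.4 and D on the −y side, so D = (0.00, -43.4). The virtual corner opposite B is at (-59.0, -43.4). A1 meets FA tangentially, so KA is at right angles to FA and the tangent condition forces KQ to be normal to QD, with radius 7.1, so the center K sits 7.1 in from both sides at K = (-51.9, -36.3). That places the tangent points at A = (-59.0, -36.3) on FA and Q = (-51.9, -43.4) on QD. Then |BQ| = |Q − B| = 67.7.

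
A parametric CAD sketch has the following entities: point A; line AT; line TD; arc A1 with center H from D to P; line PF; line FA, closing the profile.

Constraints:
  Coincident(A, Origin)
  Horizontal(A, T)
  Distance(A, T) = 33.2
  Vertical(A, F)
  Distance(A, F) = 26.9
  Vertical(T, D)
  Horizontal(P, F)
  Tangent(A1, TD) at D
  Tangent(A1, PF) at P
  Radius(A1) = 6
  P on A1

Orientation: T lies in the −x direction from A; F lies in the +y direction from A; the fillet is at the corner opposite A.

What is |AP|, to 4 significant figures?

38.26

A is at the origin; AT is horizontal with |AT| = 33.2 and T on the −x side, so T = (-33.20, 0.000). A and F share the same x with |AF| = 26.9 and F on the +y side, so F = (0.000, 26.90). The virtual corner opposite A is at (-33.20, 26.90). The tangent condition forces HD to be normal to TD and since A1 is tangent to PF there, HP ⟂ PF, with radius 6.0, so the center H sits 6.0 in from both sides at H = (-27.20, 20.90). That places the tangent points at D = (-33.20, 20.90) on TD and P = (-27.20, 26.90) on PF. Then |AP| = |P − A| = 38.26.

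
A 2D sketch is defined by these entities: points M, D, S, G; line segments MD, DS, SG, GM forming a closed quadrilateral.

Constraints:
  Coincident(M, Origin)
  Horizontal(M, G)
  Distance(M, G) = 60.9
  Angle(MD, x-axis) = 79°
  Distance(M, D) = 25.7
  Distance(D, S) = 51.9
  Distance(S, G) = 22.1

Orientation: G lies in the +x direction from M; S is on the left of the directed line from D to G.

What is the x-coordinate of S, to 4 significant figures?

56.68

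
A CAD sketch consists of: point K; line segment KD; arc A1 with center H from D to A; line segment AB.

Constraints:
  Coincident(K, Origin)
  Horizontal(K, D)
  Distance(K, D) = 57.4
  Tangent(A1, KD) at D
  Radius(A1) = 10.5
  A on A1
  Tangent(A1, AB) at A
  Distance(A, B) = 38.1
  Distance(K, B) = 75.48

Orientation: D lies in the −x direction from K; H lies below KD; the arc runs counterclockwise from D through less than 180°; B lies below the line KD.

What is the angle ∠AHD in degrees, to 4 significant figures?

106.7°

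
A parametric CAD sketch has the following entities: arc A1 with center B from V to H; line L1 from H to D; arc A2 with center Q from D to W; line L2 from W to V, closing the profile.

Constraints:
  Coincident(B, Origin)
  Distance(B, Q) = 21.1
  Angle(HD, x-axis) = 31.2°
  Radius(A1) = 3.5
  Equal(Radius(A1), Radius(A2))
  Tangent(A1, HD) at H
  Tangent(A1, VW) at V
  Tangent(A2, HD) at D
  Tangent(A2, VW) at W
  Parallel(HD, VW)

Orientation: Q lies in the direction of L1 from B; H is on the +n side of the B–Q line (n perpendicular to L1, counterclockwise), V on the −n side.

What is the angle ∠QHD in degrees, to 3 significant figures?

9.42°

The slot axis is L1's direction at 31.2°, so u = (cos 31.2°, sin 31.2°) = (0.855, 0.518) and n = (−sin 31.2°, cos 31.2°) = (-0.518, 0.855). B is at the origin and Q lies 21.1 along u from B, so Q = 21.1·u = (18.0, 10.9). Tangency of A1 to both parallel lines with radius 3.5 puts H and V at B ± 3.5·n: H = (-1.81, 2.99), V = (1.81, -2.99). Equal radii place D and W the same way about Q: D = Q + 3.5·n = (16.2, 13.9), W = Q − 3.5·n = (19.9, 7.94). Then cos ∠QHD = HQ·HD / (|HQ||HD|), giving 9.42°.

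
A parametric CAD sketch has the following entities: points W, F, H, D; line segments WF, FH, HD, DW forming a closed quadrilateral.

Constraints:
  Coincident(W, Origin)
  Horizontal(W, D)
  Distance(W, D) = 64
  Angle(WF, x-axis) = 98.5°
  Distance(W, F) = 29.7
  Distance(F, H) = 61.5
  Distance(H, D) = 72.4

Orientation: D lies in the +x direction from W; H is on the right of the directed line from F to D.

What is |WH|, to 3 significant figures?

32.0

W is at the origin; WD is horizontal with |WD| = 64.0 and D in +x, so D = (64.0, 0). WF runs at 98.5° with |WF| = 29.7, so F = (-4.39, 29.4). H is determined by |FH| = 61.5 and |HD| = 72.4 together: it lies at the intersection of circle(F, 61.5) and circle(D, 72.4). With |FD| = 74.4, the foot of the radical line on FD is 27.4 from F and the perpendicular offset is √(61.5² − 27.4²) = 55.1. Taking the right-of-FD solution: H = (-0.930, -32.0).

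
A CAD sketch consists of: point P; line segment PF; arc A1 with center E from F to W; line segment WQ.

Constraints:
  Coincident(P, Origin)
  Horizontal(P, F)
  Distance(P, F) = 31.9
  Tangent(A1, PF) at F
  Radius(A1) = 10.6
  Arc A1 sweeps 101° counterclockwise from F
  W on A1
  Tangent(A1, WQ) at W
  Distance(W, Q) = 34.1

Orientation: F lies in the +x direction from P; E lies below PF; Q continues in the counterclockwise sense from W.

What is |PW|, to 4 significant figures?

24.93

P is at the origin; PF is horizontal with |PF| = 31.9 and F on the +x side, so F = (31.90, 0.000). Since A1 is tangent to PF there, EF ⟂ PF, so E = F + (0, -10.6) = (31.90, -10.60). On A1, F sits at bearing 90° from E; a 101° counterclockwise sweep puts W at bearing 191°, so W = E + 10.6·(cos 191°, sin 191°) = (21.49, -12.62). Then |PW| = |W − P| = 24.93.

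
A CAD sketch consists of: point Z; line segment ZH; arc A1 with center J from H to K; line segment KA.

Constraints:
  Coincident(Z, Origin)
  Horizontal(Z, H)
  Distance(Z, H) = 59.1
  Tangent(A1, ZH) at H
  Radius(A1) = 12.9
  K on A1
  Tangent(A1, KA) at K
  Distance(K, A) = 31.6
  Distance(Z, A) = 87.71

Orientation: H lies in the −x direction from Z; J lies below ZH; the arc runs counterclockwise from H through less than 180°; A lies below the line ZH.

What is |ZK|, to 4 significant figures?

72.63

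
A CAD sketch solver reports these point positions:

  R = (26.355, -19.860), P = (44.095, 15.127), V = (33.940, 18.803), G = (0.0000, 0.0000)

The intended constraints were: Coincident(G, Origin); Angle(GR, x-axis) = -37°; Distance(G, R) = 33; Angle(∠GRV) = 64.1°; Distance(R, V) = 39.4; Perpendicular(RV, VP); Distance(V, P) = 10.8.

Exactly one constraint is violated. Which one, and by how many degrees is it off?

Perpendicular(RV, VP) — off by 8.80°.

G = (0.00, 0.00) ✓; GR at -37.00° ✓; |GR| = 33.00 ✓; ∠GRV = 64.10° ✓; |RV| = 39.40 ✓; ∠(RV, VP) = 98.80° ✗; |VP| = 10.80 ✓.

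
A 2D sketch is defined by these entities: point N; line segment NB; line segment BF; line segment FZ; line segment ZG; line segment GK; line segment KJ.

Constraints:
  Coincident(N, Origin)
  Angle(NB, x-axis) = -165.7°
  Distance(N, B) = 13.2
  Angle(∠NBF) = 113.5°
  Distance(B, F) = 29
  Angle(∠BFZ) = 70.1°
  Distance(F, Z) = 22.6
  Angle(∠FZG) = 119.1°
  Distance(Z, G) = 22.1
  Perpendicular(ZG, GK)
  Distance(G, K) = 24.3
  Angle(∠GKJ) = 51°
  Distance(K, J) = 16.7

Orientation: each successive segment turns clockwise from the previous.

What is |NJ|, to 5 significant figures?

15.654

N is at the origin; NB runs at -165.7° with length 13.2, so B = (-12.791, -3.2604). ∠NBF = 113.5° gives BF at 127.80° from the x-axis; with |BF| = 29.0, F = (-30.565, 19.654). ∠BFZ = 70.1° gives FZ at 17.900° from the x-axis; with |FZ| = 22.6, Z = (-9.0593, 26.600). ∠FZG = 119.1° gives ZG at -43.000° from the x-axis; with |ZG| = 22.1, G = (7.1036, 11.528). ZG is perpendicular to GK, so GK runs at -133.00°; with |GK| = 24.3, K = (-9.4689, -6.2437). ∠GKJ = 51.0° gives KJ at 98.000° from the x-axis; with |KJ| = 16.7, J = (-11.793, 10.294). Then |NJ| = |J − N| = 15.654.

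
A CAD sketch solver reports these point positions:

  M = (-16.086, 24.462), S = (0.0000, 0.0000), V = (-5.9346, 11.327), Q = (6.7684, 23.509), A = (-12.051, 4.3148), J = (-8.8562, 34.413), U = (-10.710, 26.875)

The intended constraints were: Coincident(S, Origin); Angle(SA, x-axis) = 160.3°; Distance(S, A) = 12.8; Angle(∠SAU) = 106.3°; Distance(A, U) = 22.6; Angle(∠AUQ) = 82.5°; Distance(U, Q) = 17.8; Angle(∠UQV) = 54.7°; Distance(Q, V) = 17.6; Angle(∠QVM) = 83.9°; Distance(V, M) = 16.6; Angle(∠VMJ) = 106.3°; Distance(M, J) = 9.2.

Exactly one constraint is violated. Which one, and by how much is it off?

Distance(M, J) = 9.2 — off by 3.10.

S = (0.00, 0.00) ✓; SA at 160.3° ✓; |SA| = 12.80 ✓; ∠SAU = 106.3° ✓; |AU| = 22.60 ✓; ∠AUQ = 82.50° ✓; |UQ| = 17.80 ✓; ∠UQV = 54.70° ✓; |QV| = 17.60 ✓; ∠QVM = 83.90° ✓; |VM| = 16.60 ✓; ∠VMJ = 106.3° ✓; |MJ| = 12.30 ✗.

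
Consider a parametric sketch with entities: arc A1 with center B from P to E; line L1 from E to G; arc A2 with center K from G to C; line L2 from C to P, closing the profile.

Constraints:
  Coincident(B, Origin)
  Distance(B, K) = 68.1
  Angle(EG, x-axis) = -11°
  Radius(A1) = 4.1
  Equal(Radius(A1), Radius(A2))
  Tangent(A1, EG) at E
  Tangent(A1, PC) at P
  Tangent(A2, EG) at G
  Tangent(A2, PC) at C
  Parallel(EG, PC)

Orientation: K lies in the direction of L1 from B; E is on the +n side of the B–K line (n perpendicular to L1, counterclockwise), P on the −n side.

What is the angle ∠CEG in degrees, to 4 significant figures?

6.866°

Tangency of A1 to both parallel lines with radius 4.1 puts E and P at B ± 4.1·n: E = (0.7823, 4.025), P = (-0.7823, -4.025). Equal radii place G and C the same way about K: G = K + 4.1·n = (67.63, -8.969), C = K − 4.1·n = (66.07, -17.02). Then cos ∠CEG = EC·EG / (|EC||EG|), giving 6.866°.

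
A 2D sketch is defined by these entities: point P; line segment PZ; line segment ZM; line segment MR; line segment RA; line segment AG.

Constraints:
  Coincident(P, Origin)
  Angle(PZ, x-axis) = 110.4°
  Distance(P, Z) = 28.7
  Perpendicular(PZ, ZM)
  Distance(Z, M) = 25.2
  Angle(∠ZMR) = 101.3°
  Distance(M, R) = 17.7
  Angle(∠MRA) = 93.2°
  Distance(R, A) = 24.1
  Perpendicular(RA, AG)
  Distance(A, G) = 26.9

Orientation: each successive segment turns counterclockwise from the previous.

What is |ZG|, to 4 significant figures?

2.999

∠MRA = 93.2° gives RA at 5.900° from the x-axis; with |RA| = 24.1, A = (-6.852, 3.116). RA ⟂ AG, so AG runs at 95.90°; with |AG| = 26.9, G = (-9.617, 29.87). Then |ZG| = |G − Z| = 2.999.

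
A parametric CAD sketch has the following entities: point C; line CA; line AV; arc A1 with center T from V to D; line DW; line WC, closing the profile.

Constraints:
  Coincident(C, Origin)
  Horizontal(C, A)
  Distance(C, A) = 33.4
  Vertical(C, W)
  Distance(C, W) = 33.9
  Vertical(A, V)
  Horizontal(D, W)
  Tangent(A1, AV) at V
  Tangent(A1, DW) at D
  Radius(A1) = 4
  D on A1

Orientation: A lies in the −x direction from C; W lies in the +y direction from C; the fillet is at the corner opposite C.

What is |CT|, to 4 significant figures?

41.93

C is at the origin; CA is horizontal with |CA| = 33.4 and A on the −x side, so A = (-33.40, 0.000). C and W share the same x with |CW| = 33.9 and W on the +y side, so W = (0.000, 33.90). The virtual corner opposite C is at (-33.40, 33.90). A1 meets AV tangentially, so TV is at right angles to AV and A1 meets DW tangentially, so TD is at right angles to DW, with radius 4.0, so the center T sits 4.0 in from both sides at T = (-29.40, 29.90). Then |CT| = |T − C| = 41.93.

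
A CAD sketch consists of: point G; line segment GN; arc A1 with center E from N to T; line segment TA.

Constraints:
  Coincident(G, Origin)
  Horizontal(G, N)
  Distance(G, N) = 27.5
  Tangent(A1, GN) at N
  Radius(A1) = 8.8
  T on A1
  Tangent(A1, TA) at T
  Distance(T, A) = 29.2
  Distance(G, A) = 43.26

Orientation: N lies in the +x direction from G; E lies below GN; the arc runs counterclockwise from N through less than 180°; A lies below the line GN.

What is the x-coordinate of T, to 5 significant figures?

18.709

Checks: ∠(EN, NG) = 90.00° ✓; |EN| = 8.800 ✓; |ET| = 8.800 ✓; ∠(ET, TA) = 90.00° ✓; |TA| = 29.20 ✓; |GA| = 43.26 ✓.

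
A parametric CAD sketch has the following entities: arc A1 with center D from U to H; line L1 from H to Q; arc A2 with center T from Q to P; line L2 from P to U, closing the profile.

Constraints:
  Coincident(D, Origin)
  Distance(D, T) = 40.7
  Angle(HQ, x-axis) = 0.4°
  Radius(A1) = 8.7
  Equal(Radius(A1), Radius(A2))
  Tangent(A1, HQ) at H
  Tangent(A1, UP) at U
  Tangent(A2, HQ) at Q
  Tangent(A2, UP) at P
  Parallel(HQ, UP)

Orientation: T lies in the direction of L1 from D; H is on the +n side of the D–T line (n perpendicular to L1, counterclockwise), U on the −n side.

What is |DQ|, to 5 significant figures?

41.619

The slot axis is L1's direction at 0.4°, so u = (cos 0.4°, sin 0.4°) = (0.99998, 0.0069813) and n = (−sin 0.4°, cos 0.4°) = (-0.0069813, 0.99998). D is at the origin and T lies 40.7 along u from D, so T = 40.7·u = (40.699, 0.28414). Tangency of A1 to both parallel lines with radius 8.7 puts H and U at D ± 8.7·n: H = (-0.060737, 8.6998), U = (0.060737, -8.6998). Equal radii place Q and P the same way about T: Q = T + 8.7·n = (40.638, 8.9839), P = T − 8.7·n = (40.760, -8.4157). Then |DQ| = |Q − D| = 41.619.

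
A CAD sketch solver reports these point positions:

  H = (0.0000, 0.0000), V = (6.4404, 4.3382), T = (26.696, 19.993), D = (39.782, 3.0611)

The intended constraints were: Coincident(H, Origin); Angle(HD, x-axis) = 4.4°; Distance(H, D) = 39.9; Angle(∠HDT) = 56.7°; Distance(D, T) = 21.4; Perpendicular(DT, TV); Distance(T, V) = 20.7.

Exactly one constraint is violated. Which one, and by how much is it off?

Distance(T, V) = 20.7 — off by 4.90.

H = (0.00, 0.00) ✓; HD at 4.400° ✓; |HD| = 39.90 ✓; ∠HDT = 56.70° ✓; |DT| = 21.40 ✓; ∠(DT, TV) = 90.00° ✓; |TV| = 25.60 ✗.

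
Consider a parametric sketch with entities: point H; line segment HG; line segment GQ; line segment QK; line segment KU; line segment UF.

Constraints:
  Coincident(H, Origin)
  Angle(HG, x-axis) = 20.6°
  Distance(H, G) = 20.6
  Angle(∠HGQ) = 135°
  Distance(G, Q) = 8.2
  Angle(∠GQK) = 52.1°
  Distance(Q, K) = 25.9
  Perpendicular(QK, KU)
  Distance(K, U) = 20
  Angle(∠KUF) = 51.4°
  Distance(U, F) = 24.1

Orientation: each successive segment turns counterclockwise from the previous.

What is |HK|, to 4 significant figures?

9.026

H is at the origin; HG runs at 20.6° with length 20.6, so G = (19.28, 7.248). ∠HGQ = 135.0° gives GQ at 65.60° from the x-axis; with |GQ| = 8.2, Q = (22.67, 14.72). ∠GQK = 52.1° gives QK at -166.5° from the x-axis; with |QK| = 25.9, K = (-2.514, 8.669). Then |HK| = |K − H| = 9.026.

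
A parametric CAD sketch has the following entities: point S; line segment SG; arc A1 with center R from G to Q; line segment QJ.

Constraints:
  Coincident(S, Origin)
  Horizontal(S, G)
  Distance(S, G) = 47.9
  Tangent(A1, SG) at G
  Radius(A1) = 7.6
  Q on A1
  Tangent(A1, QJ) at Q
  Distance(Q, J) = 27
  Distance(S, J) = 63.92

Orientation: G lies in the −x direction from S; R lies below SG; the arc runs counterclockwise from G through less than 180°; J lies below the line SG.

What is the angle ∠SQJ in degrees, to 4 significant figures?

94.02°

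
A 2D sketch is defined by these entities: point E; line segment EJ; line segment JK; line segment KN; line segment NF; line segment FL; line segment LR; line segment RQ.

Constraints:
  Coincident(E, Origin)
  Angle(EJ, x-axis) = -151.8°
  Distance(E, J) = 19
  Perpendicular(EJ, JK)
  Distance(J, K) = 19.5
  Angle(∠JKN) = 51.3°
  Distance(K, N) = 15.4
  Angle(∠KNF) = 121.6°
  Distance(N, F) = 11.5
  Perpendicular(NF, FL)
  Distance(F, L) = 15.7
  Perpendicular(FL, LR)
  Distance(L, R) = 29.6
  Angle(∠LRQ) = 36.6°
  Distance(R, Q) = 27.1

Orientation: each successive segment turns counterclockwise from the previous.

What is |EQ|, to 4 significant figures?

9.326

FL is perpendicular to LR, so LR runs at -54.70°; with |LR| = 29.6, R = (-3.842, -35.84). ∠LRQ = 36.6° gives RQ at 88.70° from the x-axis; with |RQ| = 27.1, Q = (-3.227, -8.750). Then |EQ| = |Q − E| = 9.326.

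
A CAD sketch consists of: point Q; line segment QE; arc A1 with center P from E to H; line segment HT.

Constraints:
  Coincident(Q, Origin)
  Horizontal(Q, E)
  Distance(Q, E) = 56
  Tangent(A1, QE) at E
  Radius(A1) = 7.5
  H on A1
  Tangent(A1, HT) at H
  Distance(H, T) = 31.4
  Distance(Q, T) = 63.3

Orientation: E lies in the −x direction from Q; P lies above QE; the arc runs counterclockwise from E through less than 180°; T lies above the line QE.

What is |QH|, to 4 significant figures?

49.13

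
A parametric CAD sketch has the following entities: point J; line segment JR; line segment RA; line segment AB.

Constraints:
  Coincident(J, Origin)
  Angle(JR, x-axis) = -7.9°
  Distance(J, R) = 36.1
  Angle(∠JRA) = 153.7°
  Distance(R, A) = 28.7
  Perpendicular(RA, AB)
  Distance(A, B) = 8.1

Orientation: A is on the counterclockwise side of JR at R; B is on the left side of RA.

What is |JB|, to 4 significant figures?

61.57

J is at the origin; JR runs at -7.9° with length 36.1, so R = 36.1·(cos -7.9°, sin -7.9°) = (35.76, -4.962). ∠JRA = 153.7°, so RA runs at -7.9° + (180° − 153.7°) = 18.40° from the x-axis; with |RA| = 28.7, A = R + 28.7·(cos 18.40°, sin 18.40°) = (62.99, 4.097). RA is perpendicular to AB; with |AB| = 8.1 on the left of RA, B = A + 8.1·(-0.3156, 0.9489) = (60.43, 11.78). Then |JB| = |B − J| = 61.57.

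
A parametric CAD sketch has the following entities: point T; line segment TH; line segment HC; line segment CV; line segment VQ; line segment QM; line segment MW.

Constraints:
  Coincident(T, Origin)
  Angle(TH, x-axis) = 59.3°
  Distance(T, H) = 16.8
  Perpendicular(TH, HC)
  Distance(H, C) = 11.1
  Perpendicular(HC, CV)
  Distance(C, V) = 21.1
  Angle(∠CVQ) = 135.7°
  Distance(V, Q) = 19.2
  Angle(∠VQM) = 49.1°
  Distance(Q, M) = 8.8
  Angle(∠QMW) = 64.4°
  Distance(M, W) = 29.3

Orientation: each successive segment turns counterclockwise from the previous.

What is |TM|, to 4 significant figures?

9.760

∠CVQ = 135.7° gives VQ at -76.40° from the x-axis; with |VQ| = 19.2, Q = (-7.225, -16.69). ∠VQM = 49.1° gives QM at 54.50° from the x-axis; with |QM| = 8.8, M = (-2.115, -9.528). Then |TM| = |M − T| = 9.760.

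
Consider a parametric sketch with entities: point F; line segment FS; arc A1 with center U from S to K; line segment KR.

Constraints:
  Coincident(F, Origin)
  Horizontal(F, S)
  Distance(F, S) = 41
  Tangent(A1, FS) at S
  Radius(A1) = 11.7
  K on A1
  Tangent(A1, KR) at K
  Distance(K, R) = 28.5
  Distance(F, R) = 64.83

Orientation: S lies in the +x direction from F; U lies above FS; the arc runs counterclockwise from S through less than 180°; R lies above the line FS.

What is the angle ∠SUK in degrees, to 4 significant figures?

95.11°

F is at the origin; FS is horizontal with |FS| = 41.0 and S on the +x side, so S = (41.00, 0.000). Tangency of A1 to FS means the radius US is perpendicular to FS, so U = S + (0, 11.7) = (41.00, 11.70). Since UK ⟂ KR (tangency), |UR| = √(11.7² + 28.5²) = 30.81 regardless of where K sits on A1. So R lies on both circle(F, 64.83) and circle(U, 30.81); the above-FS intersection is R = (50.11, 41.13). K is the foot of the tangent from R: K = (52.65, 12.74).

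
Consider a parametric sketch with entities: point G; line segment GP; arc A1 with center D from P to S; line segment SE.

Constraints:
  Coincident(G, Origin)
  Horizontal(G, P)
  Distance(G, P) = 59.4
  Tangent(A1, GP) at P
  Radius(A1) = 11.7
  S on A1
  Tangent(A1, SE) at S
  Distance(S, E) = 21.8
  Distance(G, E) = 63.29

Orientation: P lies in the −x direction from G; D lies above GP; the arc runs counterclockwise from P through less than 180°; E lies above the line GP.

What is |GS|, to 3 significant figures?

50.0

G is at the origin; G and P share the same y with |GP| = 59.4 and P on the −x side, so P = (-59.4, 0.00). Since A1 is tangent to GP there, DP ⟂ GP, so D = P + (0, 11.7) = (-59.4, 11.7). Since DS ⟂ SE (tangency), |DE| = √(11.7² + 21.8²) = 24.7 regardless of where S sits on A1. So E lies on both circle(G, 63.29) and circle(D, 24.7); the above-GP intersection is E = (-52.4, 35.4). S is the foot of the tangent from E: S = (-48.0, 14.1).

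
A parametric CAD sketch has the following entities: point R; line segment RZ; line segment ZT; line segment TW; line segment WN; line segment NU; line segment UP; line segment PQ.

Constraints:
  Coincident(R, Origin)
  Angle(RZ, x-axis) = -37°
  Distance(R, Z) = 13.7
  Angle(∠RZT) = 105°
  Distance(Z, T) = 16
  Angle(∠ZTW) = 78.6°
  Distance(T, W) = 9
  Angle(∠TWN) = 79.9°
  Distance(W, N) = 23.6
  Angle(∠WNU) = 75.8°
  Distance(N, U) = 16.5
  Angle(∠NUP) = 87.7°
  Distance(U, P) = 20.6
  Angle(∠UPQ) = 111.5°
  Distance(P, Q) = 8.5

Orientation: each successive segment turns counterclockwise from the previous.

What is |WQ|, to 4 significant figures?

1.923

R is at the origin; RZ runs at -37.0° with length 13.7, so Z = (10.94, -8.245). ∠RZT = 105.0° gives ZT at 38.00° from the x-axis; with |ZT| = 16.0, T = (23.55, 1.606). ∠ZTW = 78.6° gives TW at 139.4° from the x-axis; with |TW| = 9.0, W = (16.72, 7.463). ∠TWN = 79.9° gives WN at -120.5° from the x-axis; with |WN| = 23.6, N = (4.738, -12.87). ∠WNU = 75.8° gives NU at -16.30° from the x-axis; with |NU| = 16.5, U = (20.57, -17.50). ∠NUP = 87.7° gives UP at 76.00° from the x-axis; with |UP| = 20.6, P = (25.56, 2.485). ∠UPQ = 111.5° gives PQ at 144.5° from the x-axis; with |PQ| = 8.5, Q = (18.64, 7.421). Then |WQ| = |Q − W| = 1.923.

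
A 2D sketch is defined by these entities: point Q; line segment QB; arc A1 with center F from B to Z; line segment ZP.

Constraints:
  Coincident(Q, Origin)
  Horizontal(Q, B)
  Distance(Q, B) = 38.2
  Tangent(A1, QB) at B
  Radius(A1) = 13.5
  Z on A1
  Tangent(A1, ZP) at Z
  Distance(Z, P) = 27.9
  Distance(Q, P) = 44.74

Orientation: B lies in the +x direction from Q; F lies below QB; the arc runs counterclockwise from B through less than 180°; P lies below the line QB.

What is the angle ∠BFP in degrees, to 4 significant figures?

146.7°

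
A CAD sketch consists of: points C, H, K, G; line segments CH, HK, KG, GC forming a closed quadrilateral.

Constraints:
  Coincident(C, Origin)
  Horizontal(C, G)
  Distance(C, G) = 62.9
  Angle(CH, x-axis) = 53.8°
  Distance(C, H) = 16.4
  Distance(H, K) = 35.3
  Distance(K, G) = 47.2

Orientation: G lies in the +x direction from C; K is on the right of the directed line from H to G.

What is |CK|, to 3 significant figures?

28.8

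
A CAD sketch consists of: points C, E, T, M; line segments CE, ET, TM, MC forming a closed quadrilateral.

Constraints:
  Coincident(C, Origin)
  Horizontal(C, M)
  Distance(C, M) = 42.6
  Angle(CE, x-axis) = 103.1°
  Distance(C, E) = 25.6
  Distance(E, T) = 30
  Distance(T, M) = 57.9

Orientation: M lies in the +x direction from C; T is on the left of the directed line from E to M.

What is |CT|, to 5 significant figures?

50.552

Checks: |ET| = 30.00 ✓; |TM| = 57.90 ✓.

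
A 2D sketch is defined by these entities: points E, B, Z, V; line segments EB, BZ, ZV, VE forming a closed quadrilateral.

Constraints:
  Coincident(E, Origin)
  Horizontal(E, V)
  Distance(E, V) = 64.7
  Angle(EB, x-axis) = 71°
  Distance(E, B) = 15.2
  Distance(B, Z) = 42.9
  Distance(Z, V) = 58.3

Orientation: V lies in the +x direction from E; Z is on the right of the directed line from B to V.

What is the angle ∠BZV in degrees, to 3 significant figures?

73.0°

E is at the origin; EV is horizontal with |EV| = 64.7 and V in +x, so V = (64.7, 0). EB runs at 71.0° with |EB| = 15.2, so B = (4.95, 14.4). Z is determined by |BZ| = 42.9 and |ZV| = 58.3 together: it lies at the intersection of circle(B, 42.9) and circle(V, 58.3). With |BV| = 61.5, the foot of the radical line on BV is 18.0 from B and the perpendicular offset is √(42.9² − 18.0²) = 38.9. Taking the right-of-BV solution: Z = (13.4, -27.7).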